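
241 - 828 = - 587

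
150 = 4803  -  4653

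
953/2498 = 953/2498= 0.38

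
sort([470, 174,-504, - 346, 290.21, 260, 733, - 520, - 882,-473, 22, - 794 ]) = [ - 882, - 794, - 520, - 504 , -473,-346,  22, 174, 260, 290.21, 470,733] 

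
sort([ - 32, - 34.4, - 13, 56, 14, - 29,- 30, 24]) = [  -  34.4 , - 32, - 30, - 29, - 13, 14,24, 56 ] 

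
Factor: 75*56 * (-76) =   -  319200 =-2^5*3^1* 5^2*7^1 * 19^1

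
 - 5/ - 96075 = 1/19215 = 0.00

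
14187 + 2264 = 16451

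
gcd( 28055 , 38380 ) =5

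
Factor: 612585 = 3^2*5^1 * 13613^1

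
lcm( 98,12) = 588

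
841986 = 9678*87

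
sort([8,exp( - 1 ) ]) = [exp( - 1 ), 8]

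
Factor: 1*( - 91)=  - 91 =-7^1 * 13^1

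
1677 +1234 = 2911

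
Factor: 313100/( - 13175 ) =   -  404/17 = - 2^2*17^( - 1 ) * 101^1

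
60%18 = 6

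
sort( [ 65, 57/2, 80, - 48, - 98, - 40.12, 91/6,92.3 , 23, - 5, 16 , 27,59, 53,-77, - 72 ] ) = [ - 98, - 77 , - 72, - 48, - 40.12, - 5, 91/6, 16,23, 27 , 57/2, 53, 59,65, 80, 92.3 ] 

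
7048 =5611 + 1437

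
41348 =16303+25045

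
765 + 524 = 1289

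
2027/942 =2027/942=2.15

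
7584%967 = 815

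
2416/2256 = 151/141 = 1.07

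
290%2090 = 290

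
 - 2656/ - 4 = 664 + 0/1  =  664.00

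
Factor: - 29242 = - 2^1*14621^1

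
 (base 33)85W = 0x22cd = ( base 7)34655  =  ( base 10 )8909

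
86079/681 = 126+91/227   =  126.40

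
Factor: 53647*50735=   2721780545  =  5^1*11^1*73^1*139^1*4877^1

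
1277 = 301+976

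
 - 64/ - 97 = 64/97  =  0.66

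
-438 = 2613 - 3051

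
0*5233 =0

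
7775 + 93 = 7868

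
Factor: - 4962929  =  -17^1*  443^1*659^1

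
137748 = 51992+85756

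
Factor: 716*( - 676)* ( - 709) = 2^4 *13^2*179^1* 709^1 = 343167344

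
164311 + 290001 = 454312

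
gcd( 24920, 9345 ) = 3115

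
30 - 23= 7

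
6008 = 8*751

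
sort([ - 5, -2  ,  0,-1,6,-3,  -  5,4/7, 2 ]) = [  -  5,- 5, - 3, - 2, - 1, 0 , 4/7, 2,6 ] 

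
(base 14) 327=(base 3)212002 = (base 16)26f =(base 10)623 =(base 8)1157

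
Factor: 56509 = 56509^1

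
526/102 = 5 + 8/51 =5.16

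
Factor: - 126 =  - 2^1*3^2*7^1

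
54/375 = 18/125  =  0.14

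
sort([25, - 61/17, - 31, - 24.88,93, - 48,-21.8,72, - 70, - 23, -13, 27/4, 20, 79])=[ - 70 , - 48, - 31, - 24.88, - 23,-21.8, - 13, - 61/17, 27/4, 20,  25,72,79, 93]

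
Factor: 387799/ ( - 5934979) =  - 387799^1 * 5934979^( - 1 )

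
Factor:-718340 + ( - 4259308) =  - 2^4*3^2*13^1 *2659^1 = - 4977648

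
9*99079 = 891711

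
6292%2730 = 832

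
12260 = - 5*( - 2452)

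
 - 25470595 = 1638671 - 27109266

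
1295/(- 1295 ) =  - 1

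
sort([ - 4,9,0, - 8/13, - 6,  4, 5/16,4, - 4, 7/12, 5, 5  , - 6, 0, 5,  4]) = [  -  6, -6, - 4, - 4, - 8/13, 0,0, 5/16,7/12,4,4, 4 , 5 , 5,5, 9]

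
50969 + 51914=102883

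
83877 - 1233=82644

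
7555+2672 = 10227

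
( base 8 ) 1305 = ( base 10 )709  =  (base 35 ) K9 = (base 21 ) 1cg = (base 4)23011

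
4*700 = 2800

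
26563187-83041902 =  - 56478715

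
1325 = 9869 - 8544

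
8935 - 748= 8187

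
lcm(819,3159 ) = 22113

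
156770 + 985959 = 1142729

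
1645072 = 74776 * 22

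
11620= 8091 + 3529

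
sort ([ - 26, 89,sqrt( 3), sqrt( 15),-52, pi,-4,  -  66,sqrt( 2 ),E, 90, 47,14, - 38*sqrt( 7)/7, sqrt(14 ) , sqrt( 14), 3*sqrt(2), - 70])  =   [ - 70, - 66, -52,-26, - 38 * sqrt(7)/7, -4,sqrt( 2),  sqrt( 3 ),E, pi, sqrt( 14),  sqrt(  14 ), sqrt(15) , 3  *  sqrt (2 ), 14, 47, 89  ,  90 ] 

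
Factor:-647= - 647^1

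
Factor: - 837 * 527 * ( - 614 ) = 2^1*3^3 *17^1 * 31^2 * 307^1=270834786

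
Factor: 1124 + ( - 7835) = -6711 = - 3^1*2237^1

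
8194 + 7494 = 15688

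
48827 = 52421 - 3594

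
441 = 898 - 457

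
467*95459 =44579353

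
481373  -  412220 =69153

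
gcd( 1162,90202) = 14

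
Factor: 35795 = 5^1*7159^1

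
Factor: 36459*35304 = 1287148536 = 2^3*3^3*1471^1 *4051^1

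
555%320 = 235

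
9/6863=9/6863 = 0.00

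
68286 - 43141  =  25145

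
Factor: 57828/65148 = 79/89 = 79^1*89^( - 1) 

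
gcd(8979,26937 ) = 8979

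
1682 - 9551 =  - 7869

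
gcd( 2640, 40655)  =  5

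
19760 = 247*80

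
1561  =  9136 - 7575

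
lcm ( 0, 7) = 0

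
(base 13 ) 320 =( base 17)1E6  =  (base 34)FN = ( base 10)533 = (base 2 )1000010101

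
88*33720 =2967360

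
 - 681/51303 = -227/17101 = - 0.01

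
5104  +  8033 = 13137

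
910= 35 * 26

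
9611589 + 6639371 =16250960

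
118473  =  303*391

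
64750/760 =85 + 15/76 = 85.20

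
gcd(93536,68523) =1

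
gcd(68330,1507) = 1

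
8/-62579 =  -8/62579  =  - 0.00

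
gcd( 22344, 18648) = 168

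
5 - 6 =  - 1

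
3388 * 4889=16563932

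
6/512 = 3/256 = 0.01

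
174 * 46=8004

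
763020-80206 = 682814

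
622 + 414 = 1036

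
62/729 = 62/729 = 0.09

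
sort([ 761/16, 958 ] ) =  [ 761/16, 958]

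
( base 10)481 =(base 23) kl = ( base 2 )111100001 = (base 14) 265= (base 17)1b5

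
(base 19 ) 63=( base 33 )3I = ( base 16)75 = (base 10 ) 117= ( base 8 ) 165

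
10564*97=1024708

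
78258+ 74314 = 152572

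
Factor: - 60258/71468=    - 2^( - 1)*3^1*11^2*17^( -1)*83^1*1051^(  -  1) = - 30129/35734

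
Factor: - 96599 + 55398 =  - 41201 = - 41201^1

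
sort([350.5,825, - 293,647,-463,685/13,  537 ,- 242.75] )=[-463 , - 293, - 242.75,685/13 , 350.5,537,  647,  825 ]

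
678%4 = 2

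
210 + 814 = 1024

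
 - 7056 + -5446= - 12502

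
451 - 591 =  - 140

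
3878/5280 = 1939/2640=0.73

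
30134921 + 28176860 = 58311781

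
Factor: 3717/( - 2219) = - 531/317 = - 3^2*59^1* 317^( - 1) 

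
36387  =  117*311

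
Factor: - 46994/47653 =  - 2^1*23497^1* 47653^( - 1)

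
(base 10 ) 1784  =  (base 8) 3370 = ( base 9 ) 2402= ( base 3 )2110002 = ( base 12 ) 1048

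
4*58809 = 235236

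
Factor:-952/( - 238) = 2^2 = 4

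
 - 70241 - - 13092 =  - 57149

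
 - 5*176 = -880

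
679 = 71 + 608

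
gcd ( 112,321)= 1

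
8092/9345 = 1156/1335= 0.87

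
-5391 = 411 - 5802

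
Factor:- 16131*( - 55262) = 891431322 = 2^1*3^1*19^1*283^1* 27631^1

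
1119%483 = 153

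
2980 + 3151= 6131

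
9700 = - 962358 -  - 972058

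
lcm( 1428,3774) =52836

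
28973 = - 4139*( - 7)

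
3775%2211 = 1564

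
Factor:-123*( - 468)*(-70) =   -  2^3*3^3*5^1*7^1*13^1*41^1 = -4029480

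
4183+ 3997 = 8180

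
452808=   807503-354695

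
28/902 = 14/451 = 0.03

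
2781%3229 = 2781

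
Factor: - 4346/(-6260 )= 2^( - 1 )*5^(-1)*41^1*53^1* 313^( - 1 ) = 2173/3130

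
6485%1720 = 1325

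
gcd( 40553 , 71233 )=1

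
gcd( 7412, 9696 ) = 4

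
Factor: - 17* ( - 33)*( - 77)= -3^1*7^1*11^2*17^1 =- 43197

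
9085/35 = 1817/7 = 259.57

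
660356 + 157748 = 818104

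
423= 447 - 24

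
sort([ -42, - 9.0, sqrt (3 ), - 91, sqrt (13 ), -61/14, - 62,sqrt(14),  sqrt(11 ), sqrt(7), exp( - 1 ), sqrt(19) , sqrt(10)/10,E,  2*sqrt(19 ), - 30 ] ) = [ - 91, - 62, - 42, - 30, - 9.0, - 61/14, sqrt(10)/10,exp ( - 1), sqrt( 3), sqrt(7),  E, sqrt(11), sqrt(13), sqrt( 14 ), sqrt(19 ) , 2*sqrt(  19)] 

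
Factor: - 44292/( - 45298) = 2^1*3^1*11^( - 1 )*29^( - 1) *71^ ( - 1)*3691^1 = 22146/22649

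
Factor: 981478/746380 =490739/373190 = 2^ ( - 1 ) *5^(-1)*17^1*67^(- 1 ) *557^( - 1) * 28867^1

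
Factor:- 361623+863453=501830 = 2^1*5^1*7^1*67^1 * 107^1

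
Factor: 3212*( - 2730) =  - 2^3 * 3^1 *5^1*7^1*11^1*13^1 *73^1 = - 8768760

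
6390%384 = 246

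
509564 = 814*626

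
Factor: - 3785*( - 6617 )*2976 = 74534946720 = 2^5 * 3^1 * 5^1 * 13^1 * 31^1*509^1 * 757^1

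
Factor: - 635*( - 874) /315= 2^1*3^( - 2 )*7^( - 1 ) * 19^1*23^1*127^1= 110998/63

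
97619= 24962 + 72657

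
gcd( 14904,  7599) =3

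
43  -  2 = 41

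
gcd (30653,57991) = 1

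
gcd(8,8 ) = 8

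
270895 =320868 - 49973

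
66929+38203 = 105132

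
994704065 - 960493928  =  34210137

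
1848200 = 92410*20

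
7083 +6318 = 13401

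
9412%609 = 277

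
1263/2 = 631 + 1/2 =631.50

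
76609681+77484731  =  154094412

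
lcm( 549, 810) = 49410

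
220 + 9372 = 9592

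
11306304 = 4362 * 2592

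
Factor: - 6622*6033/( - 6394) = 19975263/3197 = 3^1*7^1*11^1*23^( - 1)*43^1*139^( - 1 ) *2011^1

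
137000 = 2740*50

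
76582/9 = 76582/9 = 8509.11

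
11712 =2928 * 4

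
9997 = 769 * 13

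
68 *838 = 56984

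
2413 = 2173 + 240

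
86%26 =8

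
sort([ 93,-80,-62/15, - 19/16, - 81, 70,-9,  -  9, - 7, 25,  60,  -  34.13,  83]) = [-81, - 80, - 34.13, -9,  -  9, -7, - 62/15, - 19/16 , 25, 60, 70,83, 93] 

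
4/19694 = 2/9847  =  0.00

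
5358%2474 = 410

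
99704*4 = 398816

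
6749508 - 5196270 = 1553238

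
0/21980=0=0.00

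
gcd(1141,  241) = 1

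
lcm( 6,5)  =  30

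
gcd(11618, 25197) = 37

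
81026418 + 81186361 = 162212779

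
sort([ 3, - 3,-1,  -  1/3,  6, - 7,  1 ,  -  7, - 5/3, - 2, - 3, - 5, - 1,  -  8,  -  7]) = [- 8, -7,  -  7, - 7,- 5,-3, - 3, - 2, - 5/3,  -  1, - 1, - 1/3, 1 , 3, 6 ]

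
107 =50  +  57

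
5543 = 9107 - 3564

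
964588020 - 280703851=683884169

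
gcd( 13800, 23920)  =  920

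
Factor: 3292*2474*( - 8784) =-2^7*3^2*61^1*823^1*1237^1 = - 71540479872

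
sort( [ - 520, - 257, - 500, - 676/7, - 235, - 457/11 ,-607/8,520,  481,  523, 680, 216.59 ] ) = [-520 , - 500, - 257, - 235,-676/7,-607/8, -457/11,216.59,481,  520, 523,680]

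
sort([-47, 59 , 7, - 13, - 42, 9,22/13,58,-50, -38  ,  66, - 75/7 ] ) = [ - 50,  -  47, - 42 , - 38, - 13, - 75/7,22/13  ,  7,9,58, 59,66 ]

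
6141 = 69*89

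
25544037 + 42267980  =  67812017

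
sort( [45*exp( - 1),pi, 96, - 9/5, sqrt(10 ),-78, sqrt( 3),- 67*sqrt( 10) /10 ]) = [ - 78,-67*sqrt( 10)/10, - 9/5,  sqrt( 3), pi, sqrt( 10 ), 45*exp( - 1), 96] 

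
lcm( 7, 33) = 231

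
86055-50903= 35152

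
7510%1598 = 1118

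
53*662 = 35086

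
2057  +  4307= 6364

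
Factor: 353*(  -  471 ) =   -  3^1 * 157^1*353^1=- 166263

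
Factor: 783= 3^3 * 29^1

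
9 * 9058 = 81522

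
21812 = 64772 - 42960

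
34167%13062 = 8043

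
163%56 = 51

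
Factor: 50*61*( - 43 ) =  -131150= -2^1*5^2*43^1*61^1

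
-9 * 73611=  -  662499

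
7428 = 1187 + 6241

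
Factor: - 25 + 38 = 13 = 13^1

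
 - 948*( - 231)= 218988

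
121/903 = 121/903 = 0.13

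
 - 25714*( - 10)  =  257140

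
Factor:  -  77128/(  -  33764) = 2^1 * 23^(-1)*31^1*311^1*367^(  -  1)=19282/8441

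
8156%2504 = 644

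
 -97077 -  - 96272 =-805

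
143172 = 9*15908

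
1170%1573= 1170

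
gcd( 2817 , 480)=3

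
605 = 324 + 281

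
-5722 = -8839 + 3117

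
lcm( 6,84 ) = 84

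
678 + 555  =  1233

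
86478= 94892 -8414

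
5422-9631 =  -4209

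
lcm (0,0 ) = 0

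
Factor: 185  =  5^1*37^1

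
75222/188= 400 + 11/94 =400.12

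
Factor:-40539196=-2^2*31^1*43^1 * 7603^1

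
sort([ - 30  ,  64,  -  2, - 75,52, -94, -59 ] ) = [  -  94, - 75, - 59, - 30 , - 2, 52, 64 ] 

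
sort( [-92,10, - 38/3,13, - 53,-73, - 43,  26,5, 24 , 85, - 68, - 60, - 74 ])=[ -92, - 74, - 73, - 68, - 60, - 53,- 43, - 38/3 , 5,10,13,  24, 26, 85]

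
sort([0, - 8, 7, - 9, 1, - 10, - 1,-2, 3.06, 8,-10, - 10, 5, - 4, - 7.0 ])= [-10, - 10,-10,-9, - 8, - 7.0, - 4 , - 2,-1,0, 1,3.06, 5,7,8]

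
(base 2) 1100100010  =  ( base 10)802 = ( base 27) 12j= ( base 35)mw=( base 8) 1442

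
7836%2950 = 1936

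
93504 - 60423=33081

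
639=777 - 138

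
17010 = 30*567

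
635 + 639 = 1274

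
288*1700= 489600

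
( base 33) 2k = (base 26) 38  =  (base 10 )86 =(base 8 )126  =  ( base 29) 2s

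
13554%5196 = 3162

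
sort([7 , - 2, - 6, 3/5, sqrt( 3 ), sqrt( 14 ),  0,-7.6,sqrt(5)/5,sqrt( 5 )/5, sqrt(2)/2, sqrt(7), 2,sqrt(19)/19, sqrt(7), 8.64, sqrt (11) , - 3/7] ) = [ - 7.6,-6, - 2, - 3/7,0 , sqrt(19 )/19, sqrt(5)/5, sqrt( 5)/5, 3/5,sqrt( 2) /2, sqrt ( 3 ), 2, sqrt(7 ),sqrt(7 ), sqrt( 11), sqrt(14), 7,8.64 ]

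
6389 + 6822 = 13211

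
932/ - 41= - 932/41 = - 22.73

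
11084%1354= 252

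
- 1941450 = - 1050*1849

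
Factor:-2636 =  -2^2*659^1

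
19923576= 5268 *3782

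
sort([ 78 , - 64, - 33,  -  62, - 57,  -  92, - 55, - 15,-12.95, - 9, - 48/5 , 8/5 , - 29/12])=[ - 92,-64, - 62, - 57,- 55, - 33,-15 , - 12.95, - 48/5  ,-9, - 29/12, 8/5,78 ]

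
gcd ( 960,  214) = 2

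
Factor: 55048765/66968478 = 2^( - 1)*3^(  -  3)*5^1*71^(  -  1) * 179^1 * 17467^( - 1 ) * 61507^1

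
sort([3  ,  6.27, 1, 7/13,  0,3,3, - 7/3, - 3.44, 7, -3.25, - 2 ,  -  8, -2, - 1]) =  [ - 8, - 3.44,- 3.25, -7/3,-2, - 2, - 1, 0, 7/13, 1 , 3,  3,3, 6.27,7]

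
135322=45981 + 89341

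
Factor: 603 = 3^2*67^1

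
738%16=2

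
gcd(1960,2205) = 245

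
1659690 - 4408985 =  - 2749295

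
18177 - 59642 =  - 41465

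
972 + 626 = 1598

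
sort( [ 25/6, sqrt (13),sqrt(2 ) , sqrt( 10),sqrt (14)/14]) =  [sqrt(14)/14, sqrt( 2), sqrt(10),  sqrt(13 ),25/6]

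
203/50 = 4+3/50 = 4.06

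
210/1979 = 210/1979 = 0.11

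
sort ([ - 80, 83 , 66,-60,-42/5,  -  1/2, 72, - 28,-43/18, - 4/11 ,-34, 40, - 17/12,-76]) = [- 80,- 76,-60, - 34, - 28,-42/5,-43/18, - 17/12, -1/2,-4/11, 40, 66,72,83 ]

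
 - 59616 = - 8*7452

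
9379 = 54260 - 44881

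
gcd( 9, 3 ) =3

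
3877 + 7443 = 11320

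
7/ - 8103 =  - 1 +8096/8103 = -0.00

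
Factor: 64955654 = 2^1*2099^1 * 15473^1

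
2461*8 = 19688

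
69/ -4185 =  - 23/1395 = - 0.02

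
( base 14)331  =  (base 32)jn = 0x277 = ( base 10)631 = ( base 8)1167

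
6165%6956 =6165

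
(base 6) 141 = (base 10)61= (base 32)1t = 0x3D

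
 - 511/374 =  - 511/374  =  -1.37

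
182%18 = 2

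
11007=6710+4297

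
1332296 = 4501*296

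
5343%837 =321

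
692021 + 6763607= 7455628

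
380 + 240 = 620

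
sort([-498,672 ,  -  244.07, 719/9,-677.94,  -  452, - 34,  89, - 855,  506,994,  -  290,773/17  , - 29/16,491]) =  [ - 855, - 677.94, - 498, - 452 ,-290, - 244.07, - 34, - 29/16,773/17 , 719/9,89,491,  506,672, 994]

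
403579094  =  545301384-141722290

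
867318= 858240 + 9078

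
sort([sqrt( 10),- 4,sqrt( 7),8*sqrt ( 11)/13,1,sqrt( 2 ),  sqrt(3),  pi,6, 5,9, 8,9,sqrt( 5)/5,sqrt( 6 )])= [ - 4, sqrt(5 )/5,  1,sqrt ( 2 ), sqrt(3), 8*sqrt( 11)/13,sqrt(6),sqrt( 7),pi,sqrt( 10),5, 6,8,9,  9] 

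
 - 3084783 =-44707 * 69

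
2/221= 2/221 = 0.01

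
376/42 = 188/21 = 8.95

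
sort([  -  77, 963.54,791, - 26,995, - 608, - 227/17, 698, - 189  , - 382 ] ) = [ - 608, - 382,-189, - 77, -26, - 227/17,698 , 791,  963.54 , 995] 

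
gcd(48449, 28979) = 1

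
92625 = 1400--91225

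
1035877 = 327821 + 708056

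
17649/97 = 181 + 92/97=181.95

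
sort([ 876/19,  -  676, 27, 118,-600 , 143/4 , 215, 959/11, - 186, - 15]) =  [ - 676 ,  -  600, - 186, - 15 , 27,143/4, 876/19,959/11, 118,  215 ]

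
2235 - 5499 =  - 3264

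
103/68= 103/68 = 1.51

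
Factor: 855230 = 2^1* 5^1*85523^1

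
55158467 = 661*83447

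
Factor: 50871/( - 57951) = - 3^( - 1)*31^1*47^( - 1)*137^( - 1 )*547^1 = - 16957/19317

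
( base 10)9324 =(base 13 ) 4323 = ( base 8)22154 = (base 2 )10010001101100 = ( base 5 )244244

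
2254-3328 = - 1074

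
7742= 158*49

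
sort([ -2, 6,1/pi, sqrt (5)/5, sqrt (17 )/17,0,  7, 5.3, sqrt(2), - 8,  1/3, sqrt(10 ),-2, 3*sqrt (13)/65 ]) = [ - 8, - 2,  -  2, 0, 3*sqrt(13)/65,sqrt(17)/17,  1/pi , 1/3, sqrt(5 ) /5, sqrt(2) , sqrt(10),5.3 , 6, 7 ]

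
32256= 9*3584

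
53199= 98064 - 44865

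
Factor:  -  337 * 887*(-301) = 7^1* 43^1*337^1*887^1 = 89974619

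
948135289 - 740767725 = 207367564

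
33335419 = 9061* 3679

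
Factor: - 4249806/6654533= - 2^1*3^1*11^1* 19^1 * 3389^1* 6654533^( - 1 ) 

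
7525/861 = 8 + 91/123 = 8.74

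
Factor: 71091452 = 2^2 * 2713^1*6551^1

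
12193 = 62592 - 50399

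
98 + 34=132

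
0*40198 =0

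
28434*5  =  142170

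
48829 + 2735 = 51564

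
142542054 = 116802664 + 25739390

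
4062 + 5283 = 9345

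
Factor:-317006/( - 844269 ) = 2^1*3^( - 1 )*31^1*5113^1*281423^( - 1) 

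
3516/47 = 3516/47=74.81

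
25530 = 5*5106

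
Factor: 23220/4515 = 36/7 = 2^2*3^2 * 7^( - 1) 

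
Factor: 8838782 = 2^1*31^1*37^1 *3853^1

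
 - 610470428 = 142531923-753002351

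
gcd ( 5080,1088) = 8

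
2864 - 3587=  - 723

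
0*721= 0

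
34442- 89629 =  - 55187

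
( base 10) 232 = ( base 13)14B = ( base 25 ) 97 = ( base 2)11101000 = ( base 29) 80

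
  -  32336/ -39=829 + 5/39 = 829.13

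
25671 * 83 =2130693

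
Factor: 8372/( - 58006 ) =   -  14/97 = -  2^1*7^1*97^(-1)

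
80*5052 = 404160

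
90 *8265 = 743850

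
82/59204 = 1/722= 0.00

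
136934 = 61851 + 75083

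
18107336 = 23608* 767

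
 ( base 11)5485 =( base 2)1110001000000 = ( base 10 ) 7232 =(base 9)10825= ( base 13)33A4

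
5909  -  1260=4649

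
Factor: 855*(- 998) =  - 2^1 * 3^2*5^1*19^1*499^1 = - 853290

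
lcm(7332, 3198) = 300612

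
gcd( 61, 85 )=1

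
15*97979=1469685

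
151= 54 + 97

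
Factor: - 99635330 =-2^1*5^1 * 41^1*487^1*499^1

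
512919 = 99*5181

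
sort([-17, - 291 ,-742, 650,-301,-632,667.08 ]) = [  -  742, - 632 , - 301, - 291,  -  17,650, 667.08]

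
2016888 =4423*456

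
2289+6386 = 8675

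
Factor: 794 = 2^1 * 397^1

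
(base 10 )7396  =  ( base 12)4344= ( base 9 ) 11127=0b1110011100100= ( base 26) aoc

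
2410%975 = 460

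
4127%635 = 317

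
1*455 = 455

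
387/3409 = 387/3409 = 0.11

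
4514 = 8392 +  - 3878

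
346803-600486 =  - 253683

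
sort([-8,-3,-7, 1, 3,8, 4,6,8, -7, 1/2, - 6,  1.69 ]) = [ - 8, - 7,- 7,-6, - 3,1/2,1, 1.69, 3,4,6,8,8]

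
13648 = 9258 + 4390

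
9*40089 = 360801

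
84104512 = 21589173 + 62515339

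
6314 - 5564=750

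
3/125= 3/125  =  0.02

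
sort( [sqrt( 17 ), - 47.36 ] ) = [ - 47.36, sqrt(17) ] 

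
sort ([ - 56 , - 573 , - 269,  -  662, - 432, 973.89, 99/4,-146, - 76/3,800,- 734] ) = [ - 734, - 662, - 573 ,-432 , - 269 , - 146, - 56, -76/3 , 99/4,  800 , 973.89 ]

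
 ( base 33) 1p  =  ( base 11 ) 53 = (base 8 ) 72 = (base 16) 3a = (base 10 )58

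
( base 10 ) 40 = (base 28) 1c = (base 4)220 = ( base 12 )34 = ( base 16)28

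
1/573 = 1/573 = 0.00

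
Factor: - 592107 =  - 3^1*197369^1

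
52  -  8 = 44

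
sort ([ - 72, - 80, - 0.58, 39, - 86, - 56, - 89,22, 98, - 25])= [-89, - 86,-80, - 72, - 56,  -  25, - 0.58,22 , 39,98]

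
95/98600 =19/19720 =0.00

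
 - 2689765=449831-3139596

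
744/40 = 18 + 3/5 = 18.60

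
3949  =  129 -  - 3820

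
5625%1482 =1179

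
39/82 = 39/82 = 0.48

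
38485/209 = 38485/209 = 184.14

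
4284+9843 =14127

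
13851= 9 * 1539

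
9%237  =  9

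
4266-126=4140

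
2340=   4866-2526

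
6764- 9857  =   - 3093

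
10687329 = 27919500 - 17232171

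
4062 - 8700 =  - 4638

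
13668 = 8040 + 5628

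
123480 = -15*( - 8232) 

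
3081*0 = 0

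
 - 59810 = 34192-94002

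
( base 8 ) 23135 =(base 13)4616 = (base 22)k69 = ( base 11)7419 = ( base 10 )9821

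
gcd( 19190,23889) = 1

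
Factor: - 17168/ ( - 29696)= 2^( - 6) *37^1 = 37/64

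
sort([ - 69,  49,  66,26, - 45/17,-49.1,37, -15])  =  [-69, - 49.1, - 15, - 45/17, 26, 37, 49, 66]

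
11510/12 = 959 + 1/6  =  959.17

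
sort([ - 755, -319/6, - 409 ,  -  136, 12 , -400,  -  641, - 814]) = [ - 814, - 755, - 641, - 409, - 400,  -  136, - 319/6,  12 ]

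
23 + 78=101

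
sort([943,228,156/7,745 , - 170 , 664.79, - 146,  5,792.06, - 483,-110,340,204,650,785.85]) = [ - 483, - 170, - 146,-110,5, 156/7,204,228,340,650, 664.79, 745,785.85,792.06,943]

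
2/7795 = 2/7795 = 0.00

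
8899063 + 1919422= 10818485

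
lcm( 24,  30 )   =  120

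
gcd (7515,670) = 5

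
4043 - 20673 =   -  16630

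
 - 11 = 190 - 201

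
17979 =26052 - 8073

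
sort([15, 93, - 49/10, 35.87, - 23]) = [ - 23, - 49/10, 15 , 35.87,93]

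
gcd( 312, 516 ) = 12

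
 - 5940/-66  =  90/1 = 90.00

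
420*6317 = 2653140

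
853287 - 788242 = 65045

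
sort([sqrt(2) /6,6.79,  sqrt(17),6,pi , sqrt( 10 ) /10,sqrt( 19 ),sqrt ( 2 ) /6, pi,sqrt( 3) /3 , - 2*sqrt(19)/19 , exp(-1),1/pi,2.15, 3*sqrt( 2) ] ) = [ - 2 * sqrt(19) /19,sqrt( 2 ) /6, sqrt (2) /6, sqrt( 10)/10,1/pi , exp( - 1),sqrt (3 ) /3, 2.15,  pi, pi,  sqrt( 17), 3*sqrt(2),sqrt(19), 6, 6.79]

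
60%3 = 0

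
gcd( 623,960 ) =1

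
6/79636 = 3/39818= 0.00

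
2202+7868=10070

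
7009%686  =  149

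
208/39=5 + 1/3 = 5.33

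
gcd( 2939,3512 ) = 1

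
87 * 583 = 50721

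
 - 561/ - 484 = 1 + 7/44 = 1.16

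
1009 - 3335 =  - 2326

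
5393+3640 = 9033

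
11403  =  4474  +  6929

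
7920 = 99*80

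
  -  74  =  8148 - 8222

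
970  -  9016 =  - 8046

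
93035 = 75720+17315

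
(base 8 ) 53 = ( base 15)2D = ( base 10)43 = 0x2B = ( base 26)1h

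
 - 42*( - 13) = 546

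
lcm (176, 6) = 528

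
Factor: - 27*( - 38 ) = 1026= 2^1*3^3 *19^1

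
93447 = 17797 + 75650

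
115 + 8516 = 8631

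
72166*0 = 0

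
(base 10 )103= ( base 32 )37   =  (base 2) 1100111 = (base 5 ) 403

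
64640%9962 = 4868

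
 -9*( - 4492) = 40428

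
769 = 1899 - 1130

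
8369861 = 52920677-44550816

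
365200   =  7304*50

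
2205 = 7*315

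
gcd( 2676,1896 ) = 12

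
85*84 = 7140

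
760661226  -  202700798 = 557960428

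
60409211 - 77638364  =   - 17229153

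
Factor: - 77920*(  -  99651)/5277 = 2^5*5^1*59^1*487^1*563^1*1759^(  -  1) = 2588268640/1759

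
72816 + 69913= 142729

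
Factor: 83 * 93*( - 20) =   -  2^2*3^1*5^1  *  31^1*83^1 = - 154380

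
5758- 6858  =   - 1100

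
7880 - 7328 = 552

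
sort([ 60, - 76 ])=[-76, 60 ] 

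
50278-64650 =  - 14372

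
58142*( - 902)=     -  52444084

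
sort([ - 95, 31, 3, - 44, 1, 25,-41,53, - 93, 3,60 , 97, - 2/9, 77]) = [ -95, - 93, - 44, -41, - 2/9, 1, 3, 3, 25, 31,53,60,77, 97] 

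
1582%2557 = 1582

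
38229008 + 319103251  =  357332259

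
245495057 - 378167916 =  -132672859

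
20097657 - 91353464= -71255807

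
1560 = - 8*(-195) 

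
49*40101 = 1964949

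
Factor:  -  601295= - 5^1*241^1*499^1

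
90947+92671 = 183618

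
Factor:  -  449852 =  - 2^2 * 13^1*41^1*211^1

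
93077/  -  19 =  - 93077/19=   - 4898.79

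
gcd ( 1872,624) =624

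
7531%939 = 19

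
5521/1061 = 5 + 216/1061 = 5.20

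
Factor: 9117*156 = 1422252   =  2^2*3^3*13^1*1013^1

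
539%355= 184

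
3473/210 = 16+113/210  =  16.54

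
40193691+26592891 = 66786582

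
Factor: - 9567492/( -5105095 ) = 2^2*3^1*5^(- 1)*11^1*72481^1*1021019^(-1)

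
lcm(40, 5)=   40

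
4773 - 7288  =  -2515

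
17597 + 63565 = 81162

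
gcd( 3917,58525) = 1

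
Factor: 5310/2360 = 2^( - 2)*3^2 = 9/4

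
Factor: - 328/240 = - 41/30 = - 2^(-1 ) * 3^( - 1)*5^( - 1 )*41^1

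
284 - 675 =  - 391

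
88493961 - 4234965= 84258996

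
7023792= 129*54448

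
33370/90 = 3337/9 = 370.78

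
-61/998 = -1 + 937/998 = - 0.06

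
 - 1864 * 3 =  - 5592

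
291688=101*2888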